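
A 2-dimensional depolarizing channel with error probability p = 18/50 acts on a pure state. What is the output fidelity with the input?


F = (1-p) + p/d
= (1 - 0.3600) + 0.3600/2
= 0.6400 + 0.1800
= 0.8200

0.8200


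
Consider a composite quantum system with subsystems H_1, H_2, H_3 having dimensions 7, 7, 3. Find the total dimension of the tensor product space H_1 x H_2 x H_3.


dim(H_1 x H_2 x H_3) = 7 * 7 * 3
= 49 * 3
= 147

147


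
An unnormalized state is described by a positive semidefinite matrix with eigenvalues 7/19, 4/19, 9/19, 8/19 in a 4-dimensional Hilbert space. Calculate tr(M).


tr(M) = sum of eigenvalues
= 7/19 + 4/19 + 9/19 + 8/19
= 28/19
= 1.4737

1.4737


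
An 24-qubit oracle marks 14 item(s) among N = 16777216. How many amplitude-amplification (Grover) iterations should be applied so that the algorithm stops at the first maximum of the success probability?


After j Grover iterations the success probability is P(j) = sin^2((2j+1)*theta), where sin(theta) = sqrt(k/N).
N = 2^24 = 16777216, k = 14
sin(theta) = sqrt(k/N) = 0.0009134905729
theta = arcsin(sqrt(k/N)) = 0.0009134907 rad
P(j) reaches its first maximum when (2j+1)*theta is as close as possible to pi/2, i.e. j = round(pi/(4*theta) - 1/2).
pi/(4*theta) - 1/2 = 859.2769
(For comparison, the common estimate pi/4 * sqrt(N/k) = 859.7770; the exact maximiser is used here.)
Optimal iterations = 859

859


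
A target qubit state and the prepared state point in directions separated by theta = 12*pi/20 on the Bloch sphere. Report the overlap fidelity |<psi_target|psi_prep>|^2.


For states separated by angle theta on Bloch sphere:
F = cos^2(theta/2)
theta = 12*pi/20 = 1.8850
theta/2 = 0.9425
cos(theta/2) = 0.5878
F = 0.3455

0.3455


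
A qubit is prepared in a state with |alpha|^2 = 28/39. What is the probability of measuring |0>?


|alpha|^2 = 28/39 = 0.7179
|beta|^2 = 1 - 28/39 = 11/39 = 0.2821
P(|0>) = |alpha|^2 = 0.7179

0.7179


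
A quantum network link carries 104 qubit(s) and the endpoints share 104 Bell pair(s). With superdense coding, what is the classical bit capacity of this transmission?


Superdense coding allows 2 classical bits per shared entangled pair.
104 pair(s) -> 2 * 104 = 208 classical bits

208


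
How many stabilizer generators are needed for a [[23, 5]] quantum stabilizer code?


For an [[n,k]] stabilizer code:
Number of stabilizer generators = n - k
= 23 - 5
= 18

18


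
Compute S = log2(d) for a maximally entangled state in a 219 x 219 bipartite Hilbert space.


For a maximally entangled state in d x d:
S = log2(d) = log2(219)
= 7.7748

7.7748


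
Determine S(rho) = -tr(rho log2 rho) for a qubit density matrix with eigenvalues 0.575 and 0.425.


S = -p*log2(p) - (1-p)*log2(1-p)
p = 0.5750, 1-p = 0.4250
= -0.5750 * log2(0.5750) - 0.4250 * log2(0.4250)
= -(-0.4591) - (-0.5246)
= 0.9837

0.9837


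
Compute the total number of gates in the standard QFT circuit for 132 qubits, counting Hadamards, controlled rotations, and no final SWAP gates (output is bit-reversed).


Hadamard gates: 132
Controlled rotations: n*(n-1)/2 = 132*131/2 = 8646
SWAP gates: 0 (omitted)
Total = 132 + 8646
= 8778

8778


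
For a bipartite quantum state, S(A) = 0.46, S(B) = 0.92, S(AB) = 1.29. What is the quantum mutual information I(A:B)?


I(A:B) = S(A) + S(B) - S(AB)
= 0.46 + 0.92 - 1.29
= 0.0900

0.0900


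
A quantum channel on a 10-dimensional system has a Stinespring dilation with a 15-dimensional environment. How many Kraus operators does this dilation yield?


Tracing out the environment in an orthonormal basis {|i>_E} gives Kraus operators K_i = <i|_E U |0>_E.
Number of Kraus operators = dim(H_env) = d_env
= 15

15


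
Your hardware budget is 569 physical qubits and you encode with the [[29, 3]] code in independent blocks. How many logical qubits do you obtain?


Each code block uses 29 physical qubits for 3 logical qubit(s).
Number of complete blocks = floor(569 / 29) = 19
Logical qubits = 19 * 3
= 57

57


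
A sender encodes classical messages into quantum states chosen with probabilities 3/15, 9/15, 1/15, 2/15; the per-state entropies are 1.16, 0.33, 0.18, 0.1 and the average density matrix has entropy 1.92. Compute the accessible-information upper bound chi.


chi = S(rho) - sum_i p_i * S(rho_i)
Weighted entropy = 3/15 * 1.16 + 9/15 * 0.33 + 1/15 * 0.18 + 2/15 * 0.1
= 0.4553
chi = 1.92 - 0.4553
= 1.4647

1.4647


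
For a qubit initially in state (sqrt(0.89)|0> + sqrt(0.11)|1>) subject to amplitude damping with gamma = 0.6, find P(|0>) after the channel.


For amplitude damping with parameter gamma on state sqrt(a)|0> + sqrt(b)|1>:
alpha^2 = 0.89, beta^2 = 0.11
P(|0>) = alpha^2 + gamma * beta^2
= 0.89 + 0.6 * 0.11
= 0.89 + 0.0660
= 0.9560

0.9560


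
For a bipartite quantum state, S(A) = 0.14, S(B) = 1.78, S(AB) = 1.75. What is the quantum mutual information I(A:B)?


I(A:B) = S(A) + S(B) - S(AB)
= 0.14 + 1.78 - 1.75
= 0.1700

0.1700


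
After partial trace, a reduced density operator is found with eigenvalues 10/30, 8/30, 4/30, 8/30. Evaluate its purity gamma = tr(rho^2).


tr(rho^2) = sum of eigenvalues squared
= (10/30)^2 + (8/30)^2 + (4/30)^2 + (8/30)^2
= (100 + 64 + 16 + 64) / 900
= 244/900
= 0.2711

0.2711


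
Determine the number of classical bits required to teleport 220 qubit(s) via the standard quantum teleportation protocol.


Quantum teleportation requires 2 classical bits per qubit teleported.
220 qubit(s) -> 2 * 220 = 440 classical bits

440


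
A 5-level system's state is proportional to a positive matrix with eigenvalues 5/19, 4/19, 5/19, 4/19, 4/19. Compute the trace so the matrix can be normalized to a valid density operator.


tr(M) = sum of eigenvalues
= 5/19 + 4/19 + 5/19 + 4/19 + 4/19
= 22/19
= 1.1579

1.1579


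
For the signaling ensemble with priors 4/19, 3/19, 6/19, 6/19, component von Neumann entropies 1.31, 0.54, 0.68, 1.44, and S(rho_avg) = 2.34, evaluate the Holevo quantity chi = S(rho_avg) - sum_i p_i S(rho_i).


chi = S(rho) - sum_i p_i * S(rho_i)
Weighted entropy = 4/19 * 1.31 + 3/19 * 0.54 + 6/19 * 0.68 + 6/19 * 1.44
= 1.0305
chi = 2.34 - 1.0305
= 1.3095

1.3095


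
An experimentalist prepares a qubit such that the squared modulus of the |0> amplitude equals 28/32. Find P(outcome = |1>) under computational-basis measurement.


|alpha|^2 = 28/32 = 0.8750
|beta|^2 = 1 - 28/32 = 4/32 = 0.1250
P(|1>) = |beta|^2 = 0.1250

0.1250


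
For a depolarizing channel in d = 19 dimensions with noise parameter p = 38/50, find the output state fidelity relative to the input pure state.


F = (1-p) + p/d
= (1 - 0.7600) + 0.7600/19
= 0.2400 + 0.0400
= 0.2800

0.2800


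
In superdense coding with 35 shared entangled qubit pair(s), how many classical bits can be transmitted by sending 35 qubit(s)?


Superdense coding allows 2 classical bits per shared entangled pair.
35 pair(s) -> 2 * 35 = 70 classical bits

70


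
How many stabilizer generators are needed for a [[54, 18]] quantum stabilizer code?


For an [[n,k]] stabilizer code:
Number of stabilizer generators = n - k
= 54 - 18
= 36

36


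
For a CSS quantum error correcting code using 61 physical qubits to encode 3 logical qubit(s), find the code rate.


Code rate R = k/n
= 3/61
= 0.0492

0.0492


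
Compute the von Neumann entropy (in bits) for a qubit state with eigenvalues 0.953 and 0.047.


S = -p*log2(p) - (1-p)*log2(1-p)
p = 0.9530, 1-p = 0.0470
= -0.9530 * log2(0.9530) - 0.0470 * log2(0.0470)
= -(-0.0662) - (-0.2073)
= 0.2735

0.2735


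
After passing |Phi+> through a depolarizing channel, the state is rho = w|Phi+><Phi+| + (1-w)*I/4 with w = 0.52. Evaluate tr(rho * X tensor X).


|Phi+> = (|00> + |11>)/sqrt(2)
For the pure Bell state, <X_A X_B> = +1 (Bell-state Pauli correlator).
The maximally-mixed part I/4 has tr(I/4 * P tensor P) = 0 for any traceless Pauli P.
So <X_A X_B>_rho = w * (+1) + (1 - w) * 0
= 0.52 * (+1)
= 0.5200

0.5200


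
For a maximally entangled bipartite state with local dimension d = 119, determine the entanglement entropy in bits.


For a maximally entangled state in d x d:
S = log2(d) = log2(119)
= 6.8948

6.8948


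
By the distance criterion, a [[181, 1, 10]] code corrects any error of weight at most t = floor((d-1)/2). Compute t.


Code parameters: [[181, 1, 10]], distance d = 10.
Number of correctable errors = floor((d-1)/2)
= floor((10 - 1)/2)
= floor(9/2)
= 4

4


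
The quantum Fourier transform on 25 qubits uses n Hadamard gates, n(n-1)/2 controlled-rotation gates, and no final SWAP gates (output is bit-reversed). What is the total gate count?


Hadamard gates: 25
Controlled rotations: n*(n-1)/2 = 25*24/2 = 300
SWAP gates: 0 (omitted)
Total = 25 + 300
= 325

325


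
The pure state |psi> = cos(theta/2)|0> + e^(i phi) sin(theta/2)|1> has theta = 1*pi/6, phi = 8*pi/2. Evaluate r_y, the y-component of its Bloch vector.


theta = 0.5236, phi = 12.5664
r_y = sin(theta)*sin(phi) = 0.5000 * 0.0000
r_y = 0.0000

0.0000


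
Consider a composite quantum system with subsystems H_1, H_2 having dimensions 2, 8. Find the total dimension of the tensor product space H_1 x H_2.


dim(H_1 x H_2) = 2 * 8
= 16

16


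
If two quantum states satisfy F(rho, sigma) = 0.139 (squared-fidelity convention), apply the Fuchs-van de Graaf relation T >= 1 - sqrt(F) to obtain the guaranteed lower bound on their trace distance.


Fuchs-van de Graaf (squared-fidelity convention): 1 - sqrt(F) <= T <= sqrt(1 - F).
Lower bound: T >= 1 - sqrt(F)
sqrt(F) = sqrt(0.139) = 0.3728
T >= 1 - 0.3728
T >= 0.6272

0.6272


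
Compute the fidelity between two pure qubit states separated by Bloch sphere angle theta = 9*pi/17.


For states separated by angle theta on Bloch sphere:
F = cos^2(theta/2)
theta = 9*pi/17 = 1.6632
theta/2 = 0.8316
cos(theta/2) = 0.6737
F = 0.4539

0.4539


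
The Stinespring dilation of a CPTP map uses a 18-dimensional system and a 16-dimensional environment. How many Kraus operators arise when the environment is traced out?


Tracing out the environment in an orthonormal basis {|i>_E} gives Kraus operators K_i = <i|_E U |0>_E.
Number of Kraus operators = dim(H_env) = d_env
= 16

16


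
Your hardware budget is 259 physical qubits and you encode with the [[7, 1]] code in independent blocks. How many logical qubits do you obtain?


Each code block uses 7 physical qubits for 1 logical qubit(s).
Number of complete blocks = floor(259 / 7) = 37
Logical qubits = 37 * 1
= 37

37


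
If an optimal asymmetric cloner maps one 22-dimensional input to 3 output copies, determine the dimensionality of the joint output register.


Output space = H^(tensor 3) where dim(H) = 22
dim = 22^3
= 484 (after 2 factors)
= 10648 (after 3 factors)
= 10648

10648


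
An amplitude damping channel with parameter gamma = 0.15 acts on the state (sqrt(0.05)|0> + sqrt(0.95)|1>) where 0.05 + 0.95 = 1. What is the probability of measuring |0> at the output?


For amplitude damping with parameter gamma on state sqrt(a)|0> + sqrt(b)|1>:
alpha^2 = 0.05, beta^2 = 0.95
P(|0>) = alpha^2 + gamma * beta^2
= 0.05 + 0.15 * 0.95
= 0.05 + 0.1425
= 0.1925

0.1925


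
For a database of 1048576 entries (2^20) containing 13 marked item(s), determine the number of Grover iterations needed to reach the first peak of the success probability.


After j Grover iterations the success probability is P(j) = sin^2((2j+1)*theta), where sin(theta) = sqrt(k/N).
N = 2^20 = 1048576, k = 13
sin(theta) = sqrt(k/N) = 0.003521046167
theta = arcsin(sqrt(k/N)) = 0.003521053443 rad
P(j) reaches its first maximum when (2j+1)*theta is as close as possible to pi/2, i.e. j = round(pi/(4*theta) - 1/2).
pi/(4*theta) - 1/2 = 222.5577
(For comparison, the common estimate pi/4 * sqrt(N/k) = 223.0582; the exact maximiser is used here.)
Optimal iterations = 223

223


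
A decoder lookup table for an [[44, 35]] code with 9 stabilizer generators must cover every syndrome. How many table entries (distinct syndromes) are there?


Each stabilizer generator gives a binary (+1 or -1) measurement outcome.
With 9 independent generators:
Total syndromes = 2^9
= 512

512


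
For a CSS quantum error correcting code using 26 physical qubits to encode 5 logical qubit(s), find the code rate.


Code rate R = k/n
= 5/26
= 0.1923

0.1923


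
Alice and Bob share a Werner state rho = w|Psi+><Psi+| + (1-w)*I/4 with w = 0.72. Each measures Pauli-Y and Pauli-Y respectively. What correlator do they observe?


|Psi+> = (|01> + |10>)/sqrt(2)
For the pure Bell state, <Y_A Y_B> = +1 (Bell-state Pauli correlator).
The maximally-mixed part I/4 has tr(I/4 * P tensor P) = 0 for any traceless Pauli P.
So <Y_A Y_B>_rho = w * (+1) + (1 - w) * 0
= 0.72 * (+1)
= 0.7200

0.7200


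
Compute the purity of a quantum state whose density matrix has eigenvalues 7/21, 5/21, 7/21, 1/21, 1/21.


tr(rho^2) = sum of eigenvalues squared
= (7/21)^2 + (5/21)^2 + (7/21)^2 + (1/21)^2 + (1/21)^2
= (49 + 25 + 49 + 1 + 1) / 441
= 125/441
= 0.2834

0.2834


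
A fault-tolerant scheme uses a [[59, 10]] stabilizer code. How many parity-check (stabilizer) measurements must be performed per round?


For an [[n,k]] stabilizer code:
Number of stabilizer generators = n - k
= 59 - 10
= 49

49


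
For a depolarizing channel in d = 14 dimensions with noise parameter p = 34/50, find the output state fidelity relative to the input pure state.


F = (1-p) + p/d
= (1 - 0.6800) + 0.6800/14
= 0.3200 + 0.0486
= 0.3686

0.3686


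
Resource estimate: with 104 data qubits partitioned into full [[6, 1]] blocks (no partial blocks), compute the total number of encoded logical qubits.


Each code block uses 6 physical qubits for 1 logical qubit(s).
Number of complete blocks = floor(104 / 6) = 17
Logical qubits = 17 * 1
= 17

17


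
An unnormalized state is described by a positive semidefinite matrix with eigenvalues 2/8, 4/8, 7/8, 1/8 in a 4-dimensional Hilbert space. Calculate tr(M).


tr(M) = sum of eigenvalues
= 2/8 + 4/8 + 7/8 + 1/8
= 14/8
= 1.7500

1.7500


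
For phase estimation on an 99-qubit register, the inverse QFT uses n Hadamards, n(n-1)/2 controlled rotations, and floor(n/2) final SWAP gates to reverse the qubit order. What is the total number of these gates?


Hadamard gates: 99
Controlled rotations: n*(n-1)/2 = 99*98/2 = 4851
SWAP gates: floor(n/2) = floor(99/2) = 49
Total = 99 + 4851 + 49
= 4999

4999


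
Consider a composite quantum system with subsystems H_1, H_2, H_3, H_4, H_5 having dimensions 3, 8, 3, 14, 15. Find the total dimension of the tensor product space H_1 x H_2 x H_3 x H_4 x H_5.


dim(H_1 x H_2 x H_3 x H_4 x H_5) = 3 * 8 * 3 * 14 * 15
= 24 * 3 * 14 * 15
= 72 * 14 * 15
= 1008 * 15
= 15120

15120


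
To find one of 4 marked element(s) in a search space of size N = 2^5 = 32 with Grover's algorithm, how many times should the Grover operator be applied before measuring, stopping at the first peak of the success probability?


After j Grover iterations the success probability is P(j) = sin^2((2j+1)*theta), where sin(theta) = sqrt(k/N).
N = 2^5 = 32, k = 4
sin(theta) = sqrt(k/N) = 0.3535533906
theta = arcsin(sqrt(k/N)) = 0.3613671239 rad
P(j) reaches its first maximum when (2j+1)*theta is as close as possible to pi/2, i.e. j = round(pi/(4*theta) - 1/2).
pi/(4*theta) - 1/2 = 1.6734
(For comparison, the common estimate pi/4 * sqrt(N/k) = 2.2214; the exact maximiser is used here.)
Optimal iterations = 2

2


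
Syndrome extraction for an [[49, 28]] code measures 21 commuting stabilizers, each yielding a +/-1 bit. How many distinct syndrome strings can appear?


Each stabilizer generator gives a binary (+1 or -1) measurement outcome.
With 21 independent generators:
Total syndromes = 2^21
= 2097152

2097152


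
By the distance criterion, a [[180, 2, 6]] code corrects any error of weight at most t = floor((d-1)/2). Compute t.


Code parameters: [[180, 2, 6]], distance d = 6.
Number of correctable errors = floor((d-1)/2)
= floor((6 - 1)/2)
= floor(5/2)
= 2

2


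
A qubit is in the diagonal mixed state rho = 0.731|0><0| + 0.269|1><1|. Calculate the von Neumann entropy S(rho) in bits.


S = -p*log2(p) - (1-p)*log2(1-p)
p = 0.7310, 1-p = 0.2690
= -0.7310 * log2(0.7310) - 0.2690 * log2(0.2690)
= -(-0.3305) - (-0.5096)
= 0.8400

0.8400


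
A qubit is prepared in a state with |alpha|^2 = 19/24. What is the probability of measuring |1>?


|alpha|^2 = 19/24 = 0.7917
|beta|^2 = 1 - 19/24 = 5/24 = 0.2083
P(|1>) = |beta|^2 = 0.2083

0.2083


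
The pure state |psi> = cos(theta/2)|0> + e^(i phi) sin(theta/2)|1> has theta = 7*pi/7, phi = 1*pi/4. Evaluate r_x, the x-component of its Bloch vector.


theta = 3.1416, phi = 0.7854
r_x = sin(theta)*cos(phi) = 0.0000 * 0.7071
r_x = 0.0000

0.0000


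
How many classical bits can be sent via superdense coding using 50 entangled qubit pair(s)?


Superdense coding allows 2 classical bits per shared entangled pair.
50 pair(s) -> 2 * 50 = 100 classical bits

100


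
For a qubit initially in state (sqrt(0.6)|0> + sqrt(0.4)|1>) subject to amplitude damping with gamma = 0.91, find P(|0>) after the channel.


For amplitude damping with parameter gamma on state sqrt(a)|0> + sqrt(b)|1>:
alpha^2 = 0.6, beta^2 = 0.4
P(|0>) = alpha^2 + gamma * beta^2
= 0.6 + 0.91 * 0.4
= 0.6 + 0.3640
= 0.9640

0.9640


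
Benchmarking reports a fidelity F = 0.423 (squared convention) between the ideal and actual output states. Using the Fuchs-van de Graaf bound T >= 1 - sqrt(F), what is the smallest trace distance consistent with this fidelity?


Fuchs-van de Graaf (squared-fidelity convention): 1 - sqrt(F) <= T <= sqrt(1 - F).
Lower bound: T >= 1 - sqrt(F)
sqrt(F) = sqrt(0.423) = 0.6504
T >= 1 - 0.6504
T >= 0.3496

0.3496


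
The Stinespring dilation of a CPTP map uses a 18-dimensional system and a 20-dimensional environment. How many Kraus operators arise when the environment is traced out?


Tracing out the environment in an orthonormal basis {|i>_E} gives Kraus operators K_i = <i|_E U |0>_E.
Number of Kraus operators = dim(H_env) = d_env
= 20

20


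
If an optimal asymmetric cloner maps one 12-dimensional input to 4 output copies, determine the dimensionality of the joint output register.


Output space = H^(tensor 4) where dim(H) = 12
dim = 12^4
= 144 (after 2 factors)
= 1728 (after 3 factors)
= 20736 (after 4 factors)
= 20736

20736


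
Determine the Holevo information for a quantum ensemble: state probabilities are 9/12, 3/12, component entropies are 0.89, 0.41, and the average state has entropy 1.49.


chi = S(rho) - sum_i p_i * S(rho_i)
Weighted entropy = 9/12 * 0.89 + 3/12 * 0.41
= 0.7700
chi = 1.49 - 0.7700
= 0.7200

0.7200


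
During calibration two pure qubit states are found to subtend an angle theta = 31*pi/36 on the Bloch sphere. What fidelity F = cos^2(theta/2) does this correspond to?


For states separated by angle theta on Bloch sphere:
F = cos^2(theta/2)
theta = 31*pi/36 = 2.7053
theta/2 = 1.3526
cos(theta/2) = 0.2164
F = 0.0468

0.0468


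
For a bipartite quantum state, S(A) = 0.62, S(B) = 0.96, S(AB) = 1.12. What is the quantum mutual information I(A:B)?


I(A:B) = S(A) + S(B) - S(AB)
= 0.62 + 0.96 - 1.12
= 0.4600

0.4600


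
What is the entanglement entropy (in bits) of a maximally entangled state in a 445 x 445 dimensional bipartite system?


For a maximally entangled state in d x d:
S = log2(d) = log2(445)
= 8.7977

8.7977


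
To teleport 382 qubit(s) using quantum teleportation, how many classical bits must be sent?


Quantum teleportation requires 2 classical bits per qubit teleported.
382 qubit(s) -> 2 * 382 = 764 classical bits

764


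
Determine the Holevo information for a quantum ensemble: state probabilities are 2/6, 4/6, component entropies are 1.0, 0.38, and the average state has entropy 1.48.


chi = S(rho) - sum_i p_i * S(rho_i)
Weighted entropy = 2/6 * 1.0 + 4/6 * 0.38
= 0.5867
chi = 1.48 - 0.5867
= 0.8933

0.8933


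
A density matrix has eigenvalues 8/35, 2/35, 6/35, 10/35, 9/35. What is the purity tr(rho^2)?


tr(rho^2) = sum of eigenvalues squared
= (8/35)^2 + (2/35)^2 + (6/35)^2 + (10/35)^2 + (9/35)^2
= (64 + 4 + 36 + 100 + 81) / 1225
= 285/1225
= 0.2327

0.2327


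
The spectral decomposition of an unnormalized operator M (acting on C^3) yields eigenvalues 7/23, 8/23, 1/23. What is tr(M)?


tr(M) = sum of eigenvalues
= 7/23 + 8/23 + 1/23
= 16/23
= 0.6957

0.6957


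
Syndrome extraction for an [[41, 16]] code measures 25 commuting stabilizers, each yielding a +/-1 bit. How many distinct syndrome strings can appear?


Each stabilizer generator gives a binary (+1 or -1) measurement outcome.
With 25 independent generators:
Total syndromes = 2^25
= 33554432

33554432


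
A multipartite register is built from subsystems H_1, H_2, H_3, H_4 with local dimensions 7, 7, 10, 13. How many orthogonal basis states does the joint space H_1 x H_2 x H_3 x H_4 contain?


dim(H_1 x H_2 x H_3 x H_4) = 7 * 7 * 10 * 13
= 49 * 10 * 13
= 490 * 13
= 6370

6370


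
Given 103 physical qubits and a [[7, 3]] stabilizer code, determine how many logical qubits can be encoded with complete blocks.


Each code block uses 7 physical qubits for 3 logical qubit(s).
Number of complete blocks = floor(103 / 7) = 14
Logical qubits = 14 * 3
= 42

42


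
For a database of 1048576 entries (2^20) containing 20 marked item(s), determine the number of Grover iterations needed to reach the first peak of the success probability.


After j Grover iterations the success probability is P(j) = sin^2((2j+1)*theta), where sin(theta) = sqrt(k/N).
N = 2^20 = 1048576, k = 20
sin(theta) = sqrt(k/N) = 0.004367320269
theta = arcsin(sqrt(k/N)) = 0.004367334152 rad
P(j) reaches its first maximum when (2j+1)*theta is as close as possible to pi/2, i.e. j = round(pi/(4*theta) - 1/2).
pi/(4*theta) - 1/2 = 179.3347
(For comparison, the common estimate pi/4 * sqrt(N/k) = 179.8353; the exact maximiser is used here.)
Optimal iterations = 179

179


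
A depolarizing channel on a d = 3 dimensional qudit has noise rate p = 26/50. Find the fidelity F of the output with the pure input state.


F = (1-p) + p/d
= (1 - 0.5200) + 0.5200/3
= 0.4800 + 0.1733
= 0.6533

0.6533


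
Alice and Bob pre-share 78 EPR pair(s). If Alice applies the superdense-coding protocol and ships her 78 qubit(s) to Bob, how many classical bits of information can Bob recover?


Superdense coding allows 2 classical bits per shared entangled pair.
78 pair(s) -> 2 * 78 = 156 classical bits

156


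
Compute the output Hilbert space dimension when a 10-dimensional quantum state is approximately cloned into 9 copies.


Output space = H^(tensor 9) where dim(H) = 10
dim = 10^9
= 100 (after 2 factors)
= 1000 (after 3 factors)
= 10000 (after 4 factors)
= 100000 (after 5 factors)
= 1000000 (after 6 factors)
= 10000000 (after 7 factors)
= 100000000 (after 8 factors)
= 1000000000 (after 9 factors)
= 1000000000

1000000000


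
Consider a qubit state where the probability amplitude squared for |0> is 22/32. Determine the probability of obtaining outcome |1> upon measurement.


|alpha|^2 = 22/32 = 0.6875
|beta|^2 = 1 - 22/32 = 10/32 = 0.3125
P(|1>) = |beta|^2 = 0.3125

0.3125


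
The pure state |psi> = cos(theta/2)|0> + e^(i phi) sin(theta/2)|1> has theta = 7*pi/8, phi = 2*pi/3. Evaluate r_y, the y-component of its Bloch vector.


theta = 2.7489, phi = 2.0944
r_y = sin(theta)*sin(phi) = 0.3827 * 0.8660
r_y = 0.3314

0.3314


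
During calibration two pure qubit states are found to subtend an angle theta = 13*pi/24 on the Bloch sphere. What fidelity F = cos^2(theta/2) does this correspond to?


For states separated by angle theta on Bloch sphere:
F = cos^2(theta/2)
theta = 13*pi/24 = 1.7017
theta/2 = 0.8508
cos(theta/2) = 0.6593
F = 0.4347

0.4347


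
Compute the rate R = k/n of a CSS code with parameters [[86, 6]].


Code rate R = k/n
= 6/86
= 0.0698

0.0698


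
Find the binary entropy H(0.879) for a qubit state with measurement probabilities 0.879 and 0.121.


S = -p*log2(p) - (1-p)*log2(1-p)
p = 0.8790, 1-p = 0.1210
= -0.8790 * log2(0.8790) - 0.1210 * log2(0.1210)
= -(-0.1636) - (-0.3687)
= 0.5322

0.5322


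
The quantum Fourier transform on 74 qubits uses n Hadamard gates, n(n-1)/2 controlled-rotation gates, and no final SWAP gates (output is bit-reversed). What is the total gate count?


Hadamard gates: 74
Controlled rotations: n*(n-1)/2 = 74*73/2 = 2701
SWAP gates: 0 (omitted)
Total = 74 + 2701
= 2775

2775


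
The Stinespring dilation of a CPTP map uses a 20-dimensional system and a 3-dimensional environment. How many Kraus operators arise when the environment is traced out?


Tracing out the environment in an orthonormal basis {|i>_E} gives Kraus operators K_i = <i|_E U |0>_E.
Number of Kraus operators = dim(H_env) = d_env
= 3

3


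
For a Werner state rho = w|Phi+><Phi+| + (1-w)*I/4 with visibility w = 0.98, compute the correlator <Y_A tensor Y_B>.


|Phi+> = (|00> + |11>)/sqrt(2)
For the pure Bell state, <Y_A Y_B> = -1 (Bell-state Pauli correlator).
The maximally-mixed part I/4 has tr(I/4 * P tensor P) = 0 for any traceless Pauli P.
So <Y_A Y_B>_rho = w * (-1) + (1 - w) * 0
= 0.98 * (-1)
= -0.9800

-0.9800


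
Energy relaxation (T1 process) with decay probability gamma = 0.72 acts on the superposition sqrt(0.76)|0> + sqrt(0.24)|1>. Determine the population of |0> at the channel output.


For amplitude damping with parameter gamma on state sqrt(a)|0> + sqrt(b)|1>:
alpha^2 = 0.76, beta^2 = 0.24
P(|0>) = alpha^2 + gamma * beta^2
= 0.76 + 0.72 * 0.24
= 0.76 + 0.1728
= 0.9328

0.9328


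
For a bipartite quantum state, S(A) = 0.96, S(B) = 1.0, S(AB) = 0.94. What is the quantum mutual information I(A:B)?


I(A:B) = S(A) + S(B) - S(AB)
= 0.96 + 1.0 - 0.94
= 1.0200

1.0200


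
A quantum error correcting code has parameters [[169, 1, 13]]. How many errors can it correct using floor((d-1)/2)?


Code parameters: [[169, 1, 13]], distance d = 13.
Number of correctable errors = floor((d-1)/2)
= floor((13 - 1)/2)
= floor(12/2)
= 6

6


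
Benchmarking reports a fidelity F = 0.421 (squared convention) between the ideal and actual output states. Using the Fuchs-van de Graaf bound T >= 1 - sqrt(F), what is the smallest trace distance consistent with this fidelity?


Fuchs-van de Graaf (squared-fidelity convention): 1 - sqrt(F) <= T <= sqrt(1 - F).
Lower bound: T >= 1 - sqrt(F)
sqrt(F) = sqrt(0.421) = 0.6488
T >= 1 - 0.6488
T >= 0.3512

0.3512


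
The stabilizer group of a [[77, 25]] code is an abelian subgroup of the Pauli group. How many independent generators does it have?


For an [[n,k]] stabilizer code:
Number of stabilizer generators = n - k
= 77 - 25
= 52

52


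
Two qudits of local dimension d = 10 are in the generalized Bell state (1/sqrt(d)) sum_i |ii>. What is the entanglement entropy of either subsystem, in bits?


For a maximally entangled state in d x d:
S = log2(d) = log2(10)
= 3.3219

3.3219


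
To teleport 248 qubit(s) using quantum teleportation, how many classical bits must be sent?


Quantum teleportation requires 2 classical bits per qubit teleported.
248 qubit(s) -> 2 * 248 = 496 classical bits

496


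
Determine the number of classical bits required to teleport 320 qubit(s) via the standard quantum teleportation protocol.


Quantum teleportation requires 2 classical bits per qubit teleported.
320 qubit(s) -> 2 * 320 = 640 classical bits

640


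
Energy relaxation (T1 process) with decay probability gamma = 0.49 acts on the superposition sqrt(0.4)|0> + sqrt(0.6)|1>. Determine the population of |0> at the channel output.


For amplitude damping with parameter gamma on state sqrt(a)|0> + sqrt(b)|1>:
alpha^2 = 0.4, beta^2 = 0.6
P(|0>) = alpha^2 + gamma * beta^2
= 0.4 + 0.49 * 0.6
= 0.4 + 0.2940
= 0.6940

0.6940


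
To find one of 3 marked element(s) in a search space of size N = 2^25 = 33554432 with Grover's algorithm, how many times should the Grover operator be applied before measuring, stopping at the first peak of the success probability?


After j Grover iterations the success probability is P(j) = sin^2((2j+1)*theta), where sin(theta) = sqrt(k/N).
N = 2^25 = 33554432, k = 3
sin(theta) = sqrt(k/N) = 0.0002990099784
theta = arcsin(sqrt(k/N)) = 0.0002990099828 rad
P(j) reaches its first maximum when (2j+1)*theta is as close as possible to pi/2, i.e. j = round(pi/(4*theta) - 1/2).
pi/(4*theta) - 1/2 = 2626.1620
(For comparison, the common estimate pi/4 * sqrt(N/k) = 2626.6621; the exact maximiser is used here.)
Optimal iterations = 2626

2626


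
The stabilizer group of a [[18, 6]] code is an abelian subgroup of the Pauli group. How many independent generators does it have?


For an [[n,k]] stabilizer code:
Number of stabilizer generators = n - k
= 18 - 6
= 12

12


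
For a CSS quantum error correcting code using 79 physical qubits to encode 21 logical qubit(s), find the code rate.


Code rate R = k/n
= 21/79
= 0.2658

0.2658


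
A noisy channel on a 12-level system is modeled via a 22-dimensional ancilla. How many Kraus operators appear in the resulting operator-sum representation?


Tracing out the environment in an orthonormal basis {|i>_E} gives Kraus operators K_i = <i|_E U |0>_E.
Number of Kraus operators = dim(H_env) = d_env
= 22

22


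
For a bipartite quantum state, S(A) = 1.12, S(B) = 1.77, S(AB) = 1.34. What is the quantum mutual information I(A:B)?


I(A:B) = S(A) + S(B) - S(AB)
= 1.12 + 1.77 - 1.34
= 1.5500

1.5500


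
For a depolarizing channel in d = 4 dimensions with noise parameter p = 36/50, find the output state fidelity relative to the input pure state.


F = (1-p) + p/d
= (1 - 0.7200) + 0.7200/4
= 0.2800 + 0.1800
= 0.4600

0.4600


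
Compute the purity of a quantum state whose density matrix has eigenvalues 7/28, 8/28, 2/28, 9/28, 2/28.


tr(rho^2) = sum of eigenvalues squared
= (7/28)^2 + (8/28)^2 + (2/28)^2 + (9/28)^2 + (2/28)^2
= (49 + 64 + 4 + 81 + 4) / 784
= 202/784
= 0.2577

0.2577


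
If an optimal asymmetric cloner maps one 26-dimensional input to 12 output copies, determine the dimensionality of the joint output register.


Output space = H^(tensor 12) where dim(H) = 26
dim = 26^12
= 676 (after 2 factors)
= 17576 (after 3 factors)
= 456976 (after 4 factors)
= 11881376 (after 5 factors)
= 308915776 (after 6 factors)
= 8031810176 (after 7 factors)
= 208827064576 (after 8 factors)
= 5429503678976 (after 9 factors)
= 141167095653376 (after 10 factors)
= 3670344486987776 (after 11 factors)
= 95428956661682176 (after 12 factors)
= 95428956661682176

95428956661682176


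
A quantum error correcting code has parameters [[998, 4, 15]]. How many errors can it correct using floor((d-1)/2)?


Code parameters: [[998, 4, 15]], distance d = 15.
Number of correctable errors = floor((d-1)/2)
= floor((15 - 1)/2)
= floor(14/2)
= 7

7


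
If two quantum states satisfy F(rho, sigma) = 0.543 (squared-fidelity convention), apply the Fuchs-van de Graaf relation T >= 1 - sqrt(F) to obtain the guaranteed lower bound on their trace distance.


Fuchs-van de Graaf (squared-fidelity convention): 1 - sqrt(F) <= T <= sqrt(1 - F).
Lower bound: T >= 1 - sqrt(F)
sqrt(F) = sqrt(0.543) = 0.7369
T >= 1 - 0.7369
T >= 0.2631

0.2631


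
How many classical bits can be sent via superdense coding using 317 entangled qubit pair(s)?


Superdense coding allows 2 classical bits per shared entangled pair.
317 pair(s) -> 2 * 317 = 634 classical bits

634


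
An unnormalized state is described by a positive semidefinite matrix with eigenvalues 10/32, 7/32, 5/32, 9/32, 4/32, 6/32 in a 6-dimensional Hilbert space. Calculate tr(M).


tr(M) = sum of eigenvalues
= 10/32 + 7/32 + 5/32 + 9/32 + 4/32 + 6/32
= 41/32
= 1.2812

1.2812


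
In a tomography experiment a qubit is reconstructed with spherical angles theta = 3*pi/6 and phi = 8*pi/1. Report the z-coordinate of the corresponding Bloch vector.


theta = 1.5708, phi = 25.1327
r_z = cos(theta) = 0.0000

0.0000


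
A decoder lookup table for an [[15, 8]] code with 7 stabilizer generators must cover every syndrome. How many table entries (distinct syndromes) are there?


Each stabilizer generator gives a binary (+1 or -1) measurement outcome.
With 7 independent generators:
Total syndromes = 2^7
= 128

128


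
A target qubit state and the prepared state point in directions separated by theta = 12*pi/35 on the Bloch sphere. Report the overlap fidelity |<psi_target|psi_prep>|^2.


For states separated by angle theta on Bloch sphere:
F = cos^2(theta/2)
theta = 12*pi/35 = 1.0771
theta/2 = 0.5386
cos(theta/2) = 0.8584
F = 0.7369

0.7369


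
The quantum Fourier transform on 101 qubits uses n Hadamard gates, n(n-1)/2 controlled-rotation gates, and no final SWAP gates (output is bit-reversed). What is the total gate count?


Hadamard gates: 101
Controlled rotations: n*(n-1)/2 = 101*100/2 = 5050
SWAP gates: 0 (omitted)
Total = 101 + 5050
= 5151

5151


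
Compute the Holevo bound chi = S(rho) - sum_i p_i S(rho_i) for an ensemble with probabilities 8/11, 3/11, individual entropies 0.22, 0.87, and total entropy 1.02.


chi = S(rho) - sum_i p_i * S(rho_i)
Weighted entropy = 8/11 * 0.22 + 3/11 * 0.87
= 0.3973
chi = 1.02 - 0.3973
= 0.6227

0.6227


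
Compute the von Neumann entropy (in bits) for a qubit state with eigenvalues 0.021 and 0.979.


S = -p*log2(p) - (1-p)*log2(1-p)
p = 0.0210, 1-p = 0.9790
= -0.0210 * log2(0.0210) - 0.9790 * log2(0.9790)
= -(-0.1170) - (-0.0300)
= 0.1470

0.1470


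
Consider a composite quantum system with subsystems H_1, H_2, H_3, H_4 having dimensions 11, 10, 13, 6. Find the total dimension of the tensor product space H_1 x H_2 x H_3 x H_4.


dim(H_1 x H_2 x H_3 x H_4) = 11 * 10 * 13 * 6
= 110 * 13 * 6
= 1430 * 6
= 8580

8580


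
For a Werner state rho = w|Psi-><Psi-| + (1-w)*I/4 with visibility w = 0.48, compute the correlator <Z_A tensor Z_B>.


|Psi-> = (|01> - |10>)/sqrt(2)
For the pure Bell state, <Z_A Z_B> = -1 (Bell-state Pauli correlator).
The maximally-mixed part I/4 has tr(I/4 * P tensor P) = 0 for any traceless Pauli P.
So <Z_A Z_B>_rho = w * (-1) + (1 - w) * 0
= 0.48 * (-1)
= -0.4800

-0.4800


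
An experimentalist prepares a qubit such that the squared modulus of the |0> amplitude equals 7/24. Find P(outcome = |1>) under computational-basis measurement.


|alpha|^2 = 7/24 = 0.2917
|beta|^2 = 1 - 7/24 = 17/24 = 0.7083
P(|1>) = |beta|^2 = 0.7083

0.7083


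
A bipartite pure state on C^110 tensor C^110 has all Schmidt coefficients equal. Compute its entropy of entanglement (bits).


For a maximally entangled state in d x d:
S = log2(d) = log2(110)
= 6.7814

6.7814


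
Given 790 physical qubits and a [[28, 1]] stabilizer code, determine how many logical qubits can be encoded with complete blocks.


Each code block uses 28 physical qubits for 1 logical qubit(s).
Number of complete blocks = floor(790 / 28) = 28
Logical qubits = 28 * 1
= 28

28


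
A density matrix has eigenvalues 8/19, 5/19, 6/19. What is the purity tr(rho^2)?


tr(rho^2) = sum of eigenvalues squared
= (8/19)^2 + (5/19)^2 + (6/19)^2
= (64 + 25 + 36) / 361
= 125/361
= 0.3463

0.3463


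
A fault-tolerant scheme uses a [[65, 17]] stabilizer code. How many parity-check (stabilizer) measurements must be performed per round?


For an [[n,k]] stabilizer code:
Number of stabilizer generators = n - k
= 65 - 17
= 48

48


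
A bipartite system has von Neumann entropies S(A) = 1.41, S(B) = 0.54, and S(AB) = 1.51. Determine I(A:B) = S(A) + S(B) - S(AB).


I(A:B) = S(A) + S(B) - S(AB)
= 1.41 + 0.54 - 1.51
= 0.4400

0.4400


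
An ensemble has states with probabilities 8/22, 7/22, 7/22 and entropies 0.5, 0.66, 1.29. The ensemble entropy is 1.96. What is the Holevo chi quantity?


chi = S(rho) - sum_i p_i * S(rho_i)
Weighted entropy = 8/22 * 0.5 + 7/22 * 0.66 + 7/22 * 1.29
= 0.8023
chi = 1.96 - 0.8023
= 1.1577

1.1577


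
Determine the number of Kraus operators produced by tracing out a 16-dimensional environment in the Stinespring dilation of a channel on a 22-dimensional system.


Tracing out the environment in an orthonormal basis {|i>_E} gives Kraus operators K_i = <i|_E U |0>_E.
Number of Kraus operators = dim(H_env) = d_env
= 16

16


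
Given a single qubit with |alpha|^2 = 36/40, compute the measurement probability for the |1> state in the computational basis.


|alpha|^2 = 36/40 = 0.9000
|beta|^2 = 1 - 36/40 = 4/40 = 0.1000
P(|1>) = |beta|^2 = 0.1000

0.1000


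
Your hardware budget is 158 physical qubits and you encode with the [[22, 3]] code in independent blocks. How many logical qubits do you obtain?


Each code block uses 22 physical qubits for 3 logical qubit(s).
Number of complete blocks = floor(158 / 22) = 7
Logical qubits = 7 * 3
= 21

21


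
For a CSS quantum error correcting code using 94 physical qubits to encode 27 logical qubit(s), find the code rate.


Code rate R = k/n
= 27/94
= 0.2872

0.2872


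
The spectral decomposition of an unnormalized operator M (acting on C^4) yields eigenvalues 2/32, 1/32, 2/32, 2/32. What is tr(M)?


tr(M) = sum of eigenvalues
= 2/32 + 1/32 + 2/32 + 2/32
= 7/32
= 0.2188

0.2188


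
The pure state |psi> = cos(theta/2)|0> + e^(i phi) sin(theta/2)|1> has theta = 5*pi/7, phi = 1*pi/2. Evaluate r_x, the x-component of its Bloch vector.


theta = 2.2440, phi = 1.5708
r_x = sin(theta)*cos(phi) = 0.7818 * 0.0000
r_x = 0.0000

0.0000


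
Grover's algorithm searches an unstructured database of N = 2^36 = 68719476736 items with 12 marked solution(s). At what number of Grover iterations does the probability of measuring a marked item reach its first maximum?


After j Grover iterations the success probability is P(j) = sin^2((2j+1)*theta), where sin(theta) = sqrt(k/N).
N = 2^36 = 68719476736, k = 12
sin(theta) = sqrt(k/N) = 1.321449896e-05
theta = arcsin(sqrt(k/N)) = 1.321449896e-05 rad
P(j) reaches its first maximum when (2j+1)*theta is as close as possible to pi/2, i.e. j = round(pi/(4*theta) - 1/2).
pi/(4*theta) - 1/2 = 59434.0776
(For comparison, the common estimate pi/4 * sqrt(N/k) = 59434.5776; the exact maximiser is used here.)
Optimal iterations = 59434

59434


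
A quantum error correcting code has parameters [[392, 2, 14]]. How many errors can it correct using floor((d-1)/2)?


Code parameters: [[392, 2, 14]], distance d = 14.
Number of correctable errors = floor((d-1)/2)
= floor((14 - 1)/2)
= floor(13/2)
= 6

6


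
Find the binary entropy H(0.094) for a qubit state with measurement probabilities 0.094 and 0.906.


S = -p*log2(p) - (1-p)*log2(1-p)
p = 0.0940, 1-p = 0.9060
= -0.0940 * log2(0.0940) - 0.9060 * log2(0.9060)
= -(-0.3207) - (-0.1290)
= 0.4497

0.4497


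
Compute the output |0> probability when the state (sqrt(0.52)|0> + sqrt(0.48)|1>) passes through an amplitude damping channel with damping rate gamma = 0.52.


For amplitude damping with parameter gamma on state sqrt(a)|0> + sqrt(b)|1>:
alpha^2 = 0.52, beta^2 = 0.48
P(|0>) = alpha^2 + gamma * beta^2
= 0.52 + 0.52 * 0.48
= 0.52 + 0.2496
= 0.7696

0.7696


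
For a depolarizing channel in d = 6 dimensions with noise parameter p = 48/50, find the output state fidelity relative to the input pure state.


F = (1-p) + p/d
= (1 - 0.9600) + 0.9600/6
= 0.0400 + 0.1600
= 0.2000

0.2000


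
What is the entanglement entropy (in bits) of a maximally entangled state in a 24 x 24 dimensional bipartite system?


For a maximally entangled state in d x d:
S = log2(d) = log2(24)
= 4.5850

4.5850


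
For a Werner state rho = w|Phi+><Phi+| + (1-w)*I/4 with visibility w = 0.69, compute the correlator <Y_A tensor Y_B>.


|Phi+> = (|00> + |11>)/sqrt(2)
For the pure Bell state, <Y_A Y_B> = -1 (Bell-state Pauli correlator).
The maximally-mixed part I/4 has tr(I/4 * P tensor P) = 0 for any traceless Pauli P.
So <Y_A Y_B>_rho = w * (-1) + (1 - w) * 0
= 0.69 * (-1)
= -0.6900

-0.6900
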